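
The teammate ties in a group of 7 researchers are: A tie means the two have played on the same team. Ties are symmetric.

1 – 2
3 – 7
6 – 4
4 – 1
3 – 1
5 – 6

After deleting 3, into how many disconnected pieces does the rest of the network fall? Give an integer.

2

Without 3, the remaining ties split the others into: {1, 2, 4, 5, 6}; {7}.
That's 2 separate components.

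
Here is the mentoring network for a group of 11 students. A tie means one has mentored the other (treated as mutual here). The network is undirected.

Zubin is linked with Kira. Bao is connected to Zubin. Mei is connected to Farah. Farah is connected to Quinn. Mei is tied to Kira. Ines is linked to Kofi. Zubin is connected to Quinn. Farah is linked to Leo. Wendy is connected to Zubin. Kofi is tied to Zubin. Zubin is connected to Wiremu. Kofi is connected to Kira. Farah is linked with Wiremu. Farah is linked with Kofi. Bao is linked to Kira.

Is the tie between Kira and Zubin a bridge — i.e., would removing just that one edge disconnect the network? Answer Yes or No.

No

Even without that edge, Kira still reaches Zubin via Kira – Bao – Zubin, so the network stays connected. Not a bridge.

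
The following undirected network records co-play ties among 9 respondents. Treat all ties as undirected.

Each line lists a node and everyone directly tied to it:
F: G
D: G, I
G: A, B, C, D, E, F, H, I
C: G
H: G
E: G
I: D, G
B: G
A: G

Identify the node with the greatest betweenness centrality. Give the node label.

G

Unnormalized betweenness of each node: A:0, B:0, C:0, D:0, E:0, F:0, G:27, H:0, I:0.
G has the largest value, 27, making it the main broker — the node through which the most shortest paths run.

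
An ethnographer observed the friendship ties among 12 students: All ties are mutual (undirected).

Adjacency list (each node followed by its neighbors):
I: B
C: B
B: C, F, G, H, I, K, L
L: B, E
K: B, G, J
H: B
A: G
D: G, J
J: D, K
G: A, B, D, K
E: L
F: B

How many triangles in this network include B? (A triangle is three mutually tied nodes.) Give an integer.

B's neighbors: C, F, G, H, I, K, and L.
Neighbor pairs that are themselves tied: B–G–K. Each forms one triangle with B, for 1 in total.

1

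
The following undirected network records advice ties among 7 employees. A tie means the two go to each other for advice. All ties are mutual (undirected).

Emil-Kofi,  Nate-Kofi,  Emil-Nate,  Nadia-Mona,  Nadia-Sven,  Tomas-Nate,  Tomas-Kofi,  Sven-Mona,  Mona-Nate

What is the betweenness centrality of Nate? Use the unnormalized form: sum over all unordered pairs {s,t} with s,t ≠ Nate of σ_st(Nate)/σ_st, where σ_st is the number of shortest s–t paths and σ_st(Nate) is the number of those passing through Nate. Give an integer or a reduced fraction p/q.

19/2

Pairs whose geodesics pass through Nate — Emil–Tomas: 1/2; Emil–Mona: 1; Emil–Sven: 1; Emil–Nadia: 1; Tomas–Mona: 1; Tomas–Sven: 1; Tomas–Nadia: 1; Kofi–Mona: 1; Kofi–Sven: 1; Kofi–Nadia: 1.
All other pairs contribute 0.
Summing the contributions gives betweenness(Nate) = 19/2.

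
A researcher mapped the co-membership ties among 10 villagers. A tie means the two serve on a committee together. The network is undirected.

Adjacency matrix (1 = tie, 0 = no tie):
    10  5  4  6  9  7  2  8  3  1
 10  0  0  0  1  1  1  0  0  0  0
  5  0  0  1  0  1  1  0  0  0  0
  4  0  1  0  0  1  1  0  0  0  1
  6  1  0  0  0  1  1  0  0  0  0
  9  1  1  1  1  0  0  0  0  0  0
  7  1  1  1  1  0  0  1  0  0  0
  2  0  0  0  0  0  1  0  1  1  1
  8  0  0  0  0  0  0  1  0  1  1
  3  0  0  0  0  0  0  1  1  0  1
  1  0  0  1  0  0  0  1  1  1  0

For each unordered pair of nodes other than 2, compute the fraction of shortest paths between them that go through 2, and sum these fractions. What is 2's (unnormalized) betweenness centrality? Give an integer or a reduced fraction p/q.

49/6

Pairs whose geodesics pass through 2 — 10–8: 1; 10–3: 1; 10–1: 1/3; 5–8: 1/2; 5–3: 1/2; 6–8: 1; 6–3: 1; 6–1: 1/3; 7–8: 1; 7–3: 1; 7–1: 1/2.
All other pairs contribute 0.
Summing the contributions gives betweenness(2) = 49/6.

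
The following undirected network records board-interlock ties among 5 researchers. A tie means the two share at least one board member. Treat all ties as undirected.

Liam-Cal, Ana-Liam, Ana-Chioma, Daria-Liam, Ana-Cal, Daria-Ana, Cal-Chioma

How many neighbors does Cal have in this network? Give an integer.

Cal is directly tied to Ana, Chioma, and Liam. That is 3 neighbors, so the degree of Cal is 3.

3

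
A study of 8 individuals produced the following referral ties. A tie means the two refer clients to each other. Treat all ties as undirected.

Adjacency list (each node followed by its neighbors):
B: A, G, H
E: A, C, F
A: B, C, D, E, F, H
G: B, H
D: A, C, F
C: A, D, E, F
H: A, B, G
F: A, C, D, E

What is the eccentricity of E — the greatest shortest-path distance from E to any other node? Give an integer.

Distances from E: A:1, B:2, C:1, D:2, F:1, G:3, H:2.
The largest is 3 (to G), so the eccentricity of E is 3.

3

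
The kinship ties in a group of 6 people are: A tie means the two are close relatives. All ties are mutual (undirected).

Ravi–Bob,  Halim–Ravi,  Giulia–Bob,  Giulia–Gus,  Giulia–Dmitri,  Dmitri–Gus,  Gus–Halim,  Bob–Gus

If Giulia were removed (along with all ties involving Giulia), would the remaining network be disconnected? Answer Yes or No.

Even without Giulia, every remaining node can still reach every other (the residual graph is connected), so Giulia is not a cut vertex.

No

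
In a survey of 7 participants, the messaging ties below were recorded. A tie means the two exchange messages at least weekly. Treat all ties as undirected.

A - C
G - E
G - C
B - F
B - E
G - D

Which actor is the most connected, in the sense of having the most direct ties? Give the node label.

Degrees — A:1, B:2, C:2, D:1, E:2, F:1, G:3.
The maximum is 3, attained only by G.

G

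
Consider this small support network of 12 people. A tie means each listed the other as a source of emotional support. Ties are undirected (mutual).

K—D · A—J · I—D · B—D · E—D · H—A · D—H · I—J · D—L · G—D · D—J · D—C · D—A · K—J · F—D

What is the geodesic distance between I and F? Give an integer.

2

One shortest route is I – D – F, which uses 2 edges, and I and F are not directly tied, so nothing shorter exists. So d(I,F) = 2.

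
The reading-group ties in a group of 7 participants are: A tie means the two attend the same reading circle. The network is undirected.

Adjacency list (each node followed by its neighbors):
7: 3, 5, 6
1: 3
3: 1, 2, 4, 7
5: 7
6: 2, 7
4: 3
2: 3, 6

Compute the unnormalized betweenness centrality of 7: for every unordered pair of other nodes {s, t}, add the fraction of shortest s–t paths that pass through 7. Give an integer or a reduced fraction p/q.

13/2

Pairs whose geodesics pass through 7 — 4–5: 1; 4–6: 1/2; 1–5: 1; 1–6: 1/2; 5–6: 1; 5–2: 2/2; 5–3: 1; 6–3: 1/2.
All other pairs contribute 0.
Summing the contributions gives betweenness(7) = 13/2.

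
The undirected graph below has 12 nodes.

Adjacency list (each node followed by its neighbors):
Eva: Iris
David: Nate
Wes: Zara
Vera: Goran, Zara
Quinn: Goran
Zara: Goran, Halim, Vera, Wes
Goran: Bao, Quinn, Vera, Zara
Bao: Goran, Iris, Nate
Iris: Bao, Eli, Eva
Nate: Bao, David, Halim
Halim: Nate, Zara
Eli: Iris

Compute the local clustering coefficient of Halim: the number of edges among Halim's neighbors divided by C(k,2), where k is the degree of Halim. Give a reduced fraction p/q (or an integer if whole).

Halim's neighbors: Nate and Zara (k = 2).
Possible neighbor pairs: C(2,2) = 1. Edges among them: none → e = 0.
Clustering(Halim) = 0/1.

0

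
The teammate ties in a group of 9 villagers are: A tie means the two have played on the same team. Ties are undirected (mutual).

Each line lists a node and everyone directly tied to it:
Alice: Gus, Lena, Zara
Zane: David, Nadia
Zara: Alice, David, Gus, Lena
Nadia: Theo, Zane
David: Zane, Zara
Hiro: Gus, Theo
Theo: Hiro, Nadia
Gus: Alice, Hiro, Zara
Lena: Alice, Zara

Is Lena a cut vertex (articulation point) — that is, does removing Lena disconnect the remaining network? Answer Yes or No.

No

Even without Lena, every remaining node can still reach every other (the residual graph is connected), so Lena is not a cut vertex.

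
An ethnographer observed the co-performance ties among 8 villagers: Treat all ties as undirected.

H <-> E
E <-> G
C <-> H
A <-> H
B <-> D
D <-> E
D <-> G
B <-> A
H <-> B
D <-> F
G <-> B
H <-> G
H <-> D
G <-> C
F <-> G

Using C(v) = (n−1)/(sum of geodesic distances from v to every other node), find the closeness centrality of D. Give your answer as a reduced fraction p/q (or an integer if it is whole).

7/9

Distances from D: A:2, B:1, C:2, E:1, F:1, G:1, H:1. Sum = 9.
n = 8, so closeness = 7/9.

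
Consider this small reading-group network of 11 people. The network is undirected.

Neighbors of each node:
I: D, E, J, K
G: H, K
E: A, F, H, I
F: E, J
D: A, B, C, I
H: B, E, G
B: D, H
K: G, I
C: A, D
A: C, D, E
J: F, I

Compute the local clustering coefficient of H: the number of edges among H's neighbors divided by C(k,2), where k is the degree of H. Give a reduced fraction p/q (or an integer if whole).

0

H's neighbors: B, E, and G (k = 3).
Possible neighbor pairs: C(3,2) = 3. Edges among them: none → e = 0.
Clustering(H) = 0/3 = 0.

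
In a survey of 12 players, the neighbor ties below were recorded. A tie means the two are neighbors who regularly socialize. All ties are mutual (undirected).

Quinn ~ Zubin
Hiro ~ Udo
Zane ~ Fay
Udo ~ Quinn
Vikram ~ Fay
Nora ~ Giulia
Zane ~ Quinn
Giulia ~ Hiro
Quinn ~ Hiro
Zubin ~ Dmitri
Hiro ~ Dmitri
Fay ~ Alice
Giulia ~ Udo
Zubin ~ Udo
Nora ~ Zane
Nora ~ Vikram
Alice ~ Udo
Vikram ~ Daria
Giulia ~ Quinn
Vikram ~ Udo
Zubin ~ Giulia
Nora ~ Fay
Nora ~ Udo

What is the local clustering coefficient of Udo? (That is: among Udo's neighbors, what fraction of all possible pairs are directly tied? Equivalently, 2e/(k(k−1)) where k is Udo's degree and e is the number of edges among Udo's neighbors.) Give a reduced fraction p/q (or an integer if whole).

Udo's neighbors: Alice, Giulia, Hiro, Nora, Quinn, Vikram, and Zubin (k = 7).
Possible neighbor pairs: C(7,2) = 21. Edges among them: Giulia–Hiro, Giulia–Nora, Giulia–Quinn, Giulia–Zubin, Hiro–Quinn, Nora–Vikram, Quinn–Zubin → e = 7.
Clustering(Udo) = 7/21 = 1/3.

1/3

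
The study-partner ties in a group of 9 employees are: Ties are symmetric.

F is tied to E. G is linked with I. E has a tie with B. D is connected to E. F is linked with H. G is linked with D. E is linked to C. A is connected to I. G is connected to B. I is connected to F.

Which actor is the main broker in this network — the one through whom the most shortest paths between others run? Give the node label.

E

Unnormalized betweenness of each node: A:0, B:1, C:0, D:1, E:23/2, F:11, G:9/2, H:0, I:9.
E has the largest value, 23/2, making it the main broker — the node through which the most shortest paths run.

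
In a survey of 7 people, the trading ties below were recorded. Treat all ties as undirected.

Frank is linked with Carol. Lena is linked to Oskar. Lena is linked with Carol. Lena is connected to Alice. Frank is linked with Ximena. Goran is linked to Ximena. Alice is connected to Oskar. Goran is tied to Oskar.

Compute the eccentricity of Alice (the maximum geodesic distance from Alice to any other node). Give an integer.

3

Distances from Alice: Carol:2, Frank:3, Goran:2, Lena:1, Oskar:1, Ximena:3.
The largest is 3 (to Frank and Ximena), so the eccentricity of Alice is 3.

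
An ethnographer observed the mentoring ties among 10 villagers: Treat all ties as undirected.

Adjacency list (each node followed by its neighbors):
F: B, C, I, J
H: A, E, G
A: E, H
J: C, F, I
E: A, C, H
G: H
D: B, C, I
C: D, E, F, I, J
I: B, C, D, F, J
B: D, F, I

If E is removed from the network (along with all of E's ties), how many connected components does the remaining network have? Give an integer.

Without E, the remaining ties split the others into: {B, C, D, F, I, J}; {A, G, H}.
That's 2 separate components.

2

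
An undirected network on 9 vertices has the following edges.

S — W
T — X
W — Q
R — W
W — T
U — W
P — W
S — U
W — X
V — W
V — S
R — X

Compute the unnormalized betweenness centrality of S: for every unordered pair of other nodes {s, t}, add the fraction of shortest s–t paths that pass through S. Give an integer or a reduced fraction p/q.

1/2

Pairs whose geodesics pass through S — U–V: 1/2.
All other pairs contribute 0.
Summing the contributions gives betweenness(S) = 1/2.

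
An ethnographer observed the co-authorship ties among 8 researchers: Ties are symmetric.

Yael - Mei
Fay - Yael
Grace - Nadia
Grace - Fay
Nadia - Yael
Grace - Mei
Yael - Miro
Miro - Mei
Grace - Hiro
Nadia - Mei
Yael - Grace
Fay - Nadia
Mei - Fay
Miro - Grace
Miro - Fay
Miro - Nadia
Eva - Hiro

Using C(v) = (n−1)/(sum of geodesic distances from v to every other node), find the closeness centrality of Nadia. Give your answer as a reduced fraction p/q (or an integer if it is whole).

7/10

Distances from Nadia: Eva:3, Fay:1, Grace:1, Hiro:2, Mei:1, Miro:1, Yael:1. Sum = 10.
n = 8, so closeness = 7/10.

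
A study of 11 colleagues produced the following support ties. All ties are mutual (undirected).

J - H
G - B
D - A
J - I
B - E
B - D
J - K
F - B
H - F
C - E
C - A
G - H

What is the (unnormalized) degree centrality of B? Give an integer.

B is directly tied to D, E, F, and G. That is 4 neighbors, so the degree of B is 4.

4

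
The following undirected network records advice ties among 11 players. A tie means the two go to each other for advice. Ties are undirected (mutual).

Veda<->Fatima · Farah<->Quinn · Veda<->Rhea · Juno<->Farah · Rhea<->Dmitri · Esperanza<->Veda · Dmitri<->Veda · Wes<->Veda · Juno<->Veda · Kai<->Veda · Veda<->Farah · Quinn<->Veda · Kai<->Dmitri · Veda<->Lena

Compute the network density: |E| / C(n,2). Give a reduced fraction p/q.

There are 14 edges and 11 nodes, so the maximum possible is C(11,2) = 55.
Density = 14/55.

14/55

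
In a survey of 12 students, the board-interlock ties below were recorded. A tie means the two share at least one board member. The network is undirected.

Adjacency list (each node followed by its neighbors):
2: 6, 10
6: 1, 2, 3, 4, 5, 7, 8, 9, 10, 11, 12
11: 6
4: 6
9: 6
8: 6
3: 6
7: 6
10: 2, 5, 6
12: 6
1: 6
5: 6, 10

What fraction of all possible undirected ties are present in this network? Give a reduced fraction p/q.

There are 13 edges and 12 nodes, so the maximum possible is C(12,2) = 66.
Density = 13/66.

13/66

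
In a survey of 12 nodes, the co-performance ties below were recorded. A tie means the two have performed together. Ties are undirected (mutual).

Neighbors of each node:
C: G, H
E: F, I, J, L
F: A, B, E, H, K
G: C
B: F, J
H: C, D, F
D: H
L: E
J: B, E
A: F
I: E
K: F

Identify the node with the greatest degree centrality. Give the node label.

Degrees — A:1, B:2, C:2, D:1, E:4, F:5, G:1, H:3, I:1, J:2, K:1, L:1.
The maximum is 5, attained only by F.

F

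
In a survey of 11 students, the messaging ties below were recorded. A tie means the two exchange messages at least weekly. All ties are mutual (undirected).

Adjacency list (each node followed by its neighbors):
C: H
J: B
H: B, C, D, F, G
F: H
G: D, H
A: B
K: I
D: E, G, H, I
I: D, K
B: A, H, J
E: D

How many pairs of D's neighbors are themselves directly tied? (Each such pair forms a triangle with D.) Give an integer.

1

D's neighbors: E, G, H, and I.
Neighbor pairs that are themselves tied: D–G–H. Each forms one triangle with D, for 1 in total.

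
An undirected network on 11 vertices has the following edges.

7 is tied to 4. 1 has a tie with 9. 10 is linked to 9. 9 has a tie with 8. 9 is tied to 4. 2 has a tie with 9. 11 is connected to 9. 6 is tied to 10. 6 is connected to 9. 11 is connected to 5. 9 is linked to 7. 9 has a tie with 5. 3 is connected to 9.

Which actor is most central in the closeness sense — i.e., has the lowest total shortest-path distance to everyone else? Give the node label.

9

Farness (sum of distances to all others) for each node — 1:19, 2:19, 3:19, 4:18, 5:18, 6:18, 7:18, 8:19, 9:10, 10:18, 11:18.
The smallest farness is 10, for 9, so 9 has the highest closeness.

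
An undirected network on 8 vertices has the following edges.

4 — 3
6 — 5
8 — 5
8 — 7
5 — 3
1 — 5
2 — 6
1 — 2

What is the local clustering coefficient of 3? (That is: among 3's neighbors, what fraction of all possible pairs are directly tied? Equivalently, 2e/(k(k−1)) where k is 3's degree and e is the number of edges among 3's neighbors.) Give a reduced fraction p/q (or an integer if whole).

3's neighbors: 4 and 5 (k = 2).
Possible neighbor pairs: C(2,2) = 1. Edges among them: none → e = 0.
Clustering(3) = 0/1.

0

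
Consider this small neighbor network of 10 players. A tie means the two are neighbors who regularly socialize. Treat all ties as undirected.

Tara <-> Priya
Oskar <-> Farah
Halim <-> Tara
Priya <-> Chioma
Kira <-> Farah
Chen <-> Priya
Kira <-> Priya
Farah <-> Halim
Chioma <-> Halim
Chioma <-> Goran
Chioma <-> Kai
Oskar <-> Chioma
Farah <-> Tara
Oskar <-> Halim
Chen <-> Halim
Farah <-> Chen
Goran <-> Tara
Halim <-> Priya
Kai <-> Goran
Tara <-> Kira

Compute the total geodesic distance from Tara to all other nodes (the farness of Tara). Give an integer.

Distances from Tara: Chen:2, Chioma:2, Farah:1, Goran:1, Halim:1, Kai:2, Kira:1, Oskar:2, Priya:1.
Sum = 2 + 2 + 1 + 1 + 1 + 2 + 1 + 2 + 1 = 13.

13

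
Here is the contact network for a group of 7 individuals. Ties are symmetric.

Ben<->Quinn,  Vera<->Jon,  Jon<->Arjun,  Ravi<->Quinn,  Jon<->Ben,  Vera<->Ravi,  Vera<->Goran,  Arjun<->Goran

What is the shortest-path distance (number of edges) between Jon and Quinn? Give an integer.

One shortest route is Jon – Ben – Quinn, which uses 2 edges, and Jon and Quinn are not directly tied, so nothing shorter exists. So d(Jon,Quinn) = 2.

2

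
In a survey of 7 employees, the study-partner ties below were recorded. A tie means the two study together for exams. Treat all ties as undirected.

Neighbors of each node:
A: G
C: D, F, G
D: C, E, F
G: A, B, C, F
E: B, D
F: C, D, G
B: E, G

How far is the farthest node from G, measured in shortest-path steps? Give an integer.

Distances from G: A:1, B:1, C:1, D:2, E:2, F:1.
The largest is 2 (to D and E), so the eccentricity of G is 2.

2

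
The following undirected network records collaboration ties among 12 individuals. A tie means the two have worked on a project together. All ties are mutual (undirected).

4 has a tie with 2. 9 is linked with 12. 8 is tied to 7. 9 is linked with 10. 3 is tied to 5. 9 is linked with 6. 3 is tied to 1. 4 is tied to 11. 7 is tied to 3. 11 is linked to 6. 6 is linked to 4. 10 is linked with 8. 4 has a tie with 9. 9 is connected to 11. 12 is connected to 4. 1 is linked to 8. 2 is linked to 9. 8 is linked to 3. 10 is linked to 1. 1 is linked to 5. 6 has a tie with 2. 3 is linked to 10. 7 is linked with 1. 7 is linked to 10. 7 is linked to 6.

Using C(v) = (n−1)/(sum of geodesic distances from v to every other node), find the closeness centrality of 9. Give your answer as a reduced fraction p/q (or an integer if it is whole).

11/17

Distances from 9: 1:2, 2:1, 3:2, 4:1, 5:3, 6:1, 7:2, 8:2, 10:1, 11:1, 12:1. Sum = 17.
n = 12, so closeness = 11/17.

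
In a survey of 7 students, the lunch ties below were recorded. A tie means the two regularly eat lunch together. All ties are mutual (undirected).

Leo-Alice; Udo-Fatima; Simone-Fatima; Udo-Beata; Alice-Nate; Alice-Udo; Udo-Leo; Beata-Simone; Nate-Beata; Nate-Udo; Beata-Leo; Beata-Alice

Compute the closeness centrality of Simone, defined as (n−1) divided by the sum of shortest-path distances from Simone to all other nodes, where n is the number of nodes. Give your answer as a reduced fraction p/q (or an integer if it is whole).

Distances from Simone: Alice:2, Beata:1, Fatima:1, Leo:2, Nate:2, Udo:2. Sum = 10.
n = 7, so closeness = 6/10 = 3/5.

3/5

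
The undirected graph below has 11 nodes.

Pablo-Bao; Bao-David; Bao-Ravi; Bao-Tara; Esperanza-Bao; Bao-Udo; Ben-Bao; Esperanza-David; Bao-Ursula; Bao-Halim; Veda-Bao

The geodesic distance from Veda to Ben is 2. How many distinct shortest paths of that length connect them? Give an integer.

The shortest distance is 2, and the only length-2 path is Veda–Bao–Ben. So there is exactly 1 shortest path.

1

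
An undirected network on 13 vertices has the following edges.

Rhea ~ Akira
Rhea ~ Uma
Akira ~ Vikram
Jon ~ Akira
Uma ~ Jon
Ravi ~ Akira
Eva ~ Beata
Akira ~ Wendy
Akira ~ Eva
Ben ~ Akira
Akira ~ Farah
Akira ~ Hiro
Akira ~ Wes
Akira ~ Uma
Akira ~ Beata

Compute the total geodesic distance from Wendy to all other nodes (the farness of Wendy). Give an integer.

23

Distances from Wendy: Akira:1, Beata:2, Ben:2, Eva:2, Farah:2, Hiro:2, Jon:2, Ravi:2, Rhea:2, Uma:2, Vikram:2, Wes:2.
Sum = 1 + 2 + 2 + 2 + 2 + 2 + 2 + 2 + 2 + 2 + 2 + 2 = 23.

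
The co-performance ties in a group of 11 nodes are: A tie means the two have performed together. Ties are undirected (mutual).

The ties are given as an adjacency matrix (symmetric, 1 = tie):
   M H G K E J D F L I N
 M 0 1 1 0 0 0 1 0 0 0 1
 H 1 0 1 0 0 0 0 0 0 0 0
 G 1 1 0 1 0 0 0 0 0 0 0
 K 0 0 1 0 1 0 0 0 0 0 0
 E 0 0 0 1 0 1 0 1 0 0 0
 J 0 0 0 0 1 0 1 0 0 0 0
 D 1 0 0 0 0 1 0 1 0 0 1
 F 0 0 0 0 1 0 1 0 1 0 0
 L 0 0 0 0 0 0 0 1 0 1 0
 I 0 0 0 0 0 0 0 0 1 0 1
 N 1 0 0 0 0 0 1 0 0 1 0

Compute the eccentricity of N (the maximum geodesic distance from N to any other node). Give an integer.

Distances from N: D:1, E:3, F:2, G:2, H:2, I:1, J:2, K:3, L:2, M:1.
The largest is 3 (to K and E), so the eccentricity of N is 3.

3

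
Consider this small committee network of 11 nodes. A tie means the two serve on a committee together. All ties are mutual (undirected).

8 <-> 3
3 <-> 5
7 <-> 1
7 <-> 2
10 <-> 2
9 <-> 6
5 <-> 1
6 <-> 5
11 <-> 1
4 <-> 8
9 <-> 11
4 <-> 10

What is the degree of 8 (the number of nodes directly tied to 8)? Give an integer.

8 is directly tied to 3 and 4. That is 2 neighbors, so the degree of 8 is 2.

2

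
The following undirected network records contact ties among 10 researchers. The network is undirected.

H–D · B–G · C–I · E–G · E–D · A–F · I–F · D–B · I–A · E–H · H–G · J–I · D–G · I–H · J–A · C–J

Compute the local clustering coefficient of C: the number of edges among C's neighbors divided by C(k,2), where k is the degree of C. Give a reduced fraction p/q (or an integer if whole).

1

C's neighbors: I and J (k = 2).
Possible neighbor pairs: C(2,2) = 1. Edges among them: I–J → e = 1.
Clustering(C) = 1/1.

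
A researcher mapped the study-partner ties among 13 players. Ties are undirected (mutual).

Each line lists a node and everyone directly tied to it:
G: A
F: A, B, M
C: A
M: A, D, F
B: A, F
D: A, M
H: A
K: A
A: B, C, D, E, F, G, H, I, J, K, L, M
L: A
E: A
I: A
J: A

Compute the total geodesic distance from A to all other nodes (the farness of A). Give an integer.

12

Distances from A: B:1, C:1, D:1, E:1, F:1, G:1, H:1, I:1, J:1, K:1, L:1, M:1.
Sum = 1 + 1 + 1 + 1 + 1 + 1 + 1 + 1 + 1 + 1 + 1 + 1 = 12.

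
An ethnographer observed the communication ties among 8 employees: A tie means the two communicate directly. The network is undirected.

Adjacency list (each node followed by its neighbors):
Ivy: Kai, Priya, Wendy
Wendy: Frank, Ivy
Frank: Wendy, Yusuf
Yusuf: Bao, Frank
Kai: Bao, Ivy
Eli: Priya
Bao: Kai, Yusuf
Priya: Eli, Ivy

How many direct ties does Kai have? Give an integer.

Kai is directly tied to Bao and Ivy. That is 2 neighbors, so the degree of Kai is 2.

2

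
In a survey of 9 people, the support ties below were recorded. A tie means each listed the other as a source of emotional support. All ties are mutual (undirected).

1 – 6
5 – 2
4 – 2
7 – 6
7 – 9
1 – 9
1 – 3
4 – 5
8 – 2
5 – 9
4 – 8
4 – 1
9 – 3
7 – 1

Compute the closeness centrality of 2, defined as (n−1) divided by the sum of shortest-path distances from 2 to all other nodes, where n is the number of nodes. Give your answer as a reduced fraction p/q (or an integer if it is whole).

1/2

Distances from 2: 1:2, 3:3, 4:1, 5:1, 6:3, 7:3, 8:1, 9:2. Sum = 16.
n = 9, so closeness = 8/16 = 1/2.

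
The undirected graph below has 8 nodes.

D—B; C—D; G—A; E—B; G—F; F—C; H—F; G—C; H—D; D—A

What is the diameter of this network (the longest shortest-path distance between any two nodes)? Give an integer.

Eccentricity of each node (its greatest distance to any other): A:3, B:3, C:3, D:2, E:4, F:4, G:4, H:3.
The maximum eccentricity is 4, realized for instance by the pair E–F via E – B – D – H – F. So the diameter is 4.

4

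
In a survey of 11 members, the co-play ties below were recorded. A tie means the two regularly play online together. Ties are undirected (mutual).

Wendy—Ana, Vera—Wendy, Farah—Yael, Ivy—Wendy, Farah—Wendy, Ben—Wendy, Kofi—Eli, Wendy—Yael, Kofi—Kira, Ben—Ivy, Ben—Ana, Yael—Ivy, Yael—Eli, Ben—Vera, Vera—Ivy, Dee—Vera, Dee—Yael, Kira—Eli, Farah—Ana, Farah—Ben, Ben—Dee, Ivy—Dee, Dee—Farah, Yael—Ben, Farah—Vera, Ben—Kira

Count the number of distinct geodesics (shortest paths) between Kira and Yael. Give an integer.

The shortest distance is 2. The length-2 paths are: Kira–Eli–Yael; Kira–Ben–Yael.
That gives 2 distinct shortest paths.

2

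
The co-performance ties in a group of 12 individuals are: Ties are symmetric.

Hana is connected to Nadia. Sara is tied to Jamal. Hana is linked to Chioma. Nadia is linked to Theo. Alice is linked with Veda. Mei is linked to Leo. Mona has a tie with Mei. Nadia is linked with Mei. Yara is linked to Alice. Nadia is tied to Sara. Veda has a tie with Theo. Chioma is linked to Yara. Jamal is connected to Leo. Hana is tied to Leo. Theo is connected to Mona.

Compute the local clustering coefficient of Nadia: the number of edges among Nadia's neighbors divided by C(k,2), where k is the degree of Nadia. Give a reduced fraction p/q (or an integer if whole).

0

Nadia's neighbors: Hana, Mei, Sara, and Theo (k = 4).
Possible neighbor pairs: C(4,2) = 6. Edges among them: none → e = 0.
Clustering(Nadia) = 0/6 = 0.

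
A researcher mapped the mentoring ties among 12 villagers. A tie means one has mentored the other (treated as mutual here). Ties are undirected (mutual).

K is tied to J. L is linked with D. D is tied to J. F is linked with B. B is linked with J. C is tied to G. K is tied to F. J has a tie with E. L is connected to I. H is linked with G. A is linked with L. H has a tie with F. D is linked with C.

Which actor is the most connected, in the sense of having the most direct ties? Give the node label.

J

Degrees — A:1, B:2, C:2, D:3, E:1, F:3, G:2, H:2, I:1, J:4, K:2, L:3.
The maximum is 4, attained only by J.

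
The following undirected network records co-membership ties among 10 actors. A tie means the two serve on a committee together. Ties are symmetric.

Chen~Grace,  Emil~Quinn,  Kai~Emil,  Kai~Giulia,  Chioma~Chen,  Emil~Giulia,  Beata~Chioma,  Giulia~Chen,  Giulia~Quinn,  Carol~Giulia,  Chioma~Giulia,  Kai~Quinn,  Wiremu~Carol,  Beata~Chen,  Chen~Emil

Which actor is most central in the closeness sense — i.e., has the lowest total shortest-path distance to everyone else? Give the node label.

Giulia

Farness (sum of distances to all others) for each node — Beata:21, Carol:18, Chen:14, Chioma:16, Emil:15, Giulia:12, Grace:22, Kai:18, Quinn:18, Wiremu:26.
The smallest farness is 12, for Giulia, so Giulia has the highest closeness.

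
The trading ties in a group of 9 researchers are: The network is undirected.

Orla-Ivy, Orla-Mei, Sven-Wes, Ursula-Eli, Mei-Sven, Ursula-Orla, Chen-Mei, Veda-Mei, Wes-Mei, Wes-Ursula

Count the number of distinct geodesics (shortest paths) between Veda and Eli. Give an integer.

2

The shortest distance is 4. The length-4 paths are: Veda–Mei–Wes–Ursula–Eli; Veda–Mei–Orla–Ursula–Eli.
That gives 2 distinct shortest paths.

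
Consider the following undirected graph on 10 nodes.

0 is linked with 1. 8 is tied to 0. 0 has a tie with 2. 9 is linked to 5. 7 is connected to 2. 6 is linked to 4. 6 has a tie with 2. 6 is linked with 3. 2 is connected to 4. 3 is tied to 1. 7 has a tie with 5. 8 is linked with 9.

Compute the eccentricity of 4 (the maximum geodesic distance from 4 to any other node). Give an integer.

4

Distances from 4: 0:2, 1:3, 2:1, 3:2, 5:3, 6:1, 7:2, 8:3, 9:4.
The largest is 4 (to 9), so the eccentricity of 4 is 4.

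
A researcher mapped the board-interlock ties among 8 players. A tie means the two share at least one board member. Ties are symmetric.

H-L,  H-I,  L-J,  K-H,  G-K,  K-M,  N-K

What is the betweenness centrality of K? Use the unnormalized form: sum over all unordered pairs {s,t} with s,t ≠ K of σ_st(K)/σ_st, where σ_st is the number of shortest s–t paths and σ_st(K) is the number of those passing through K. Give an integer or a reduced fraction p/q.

15

Pairs whose geodesics pass through K — I–G: 1; I–M: 1; I–N: 1; J–G: 1; J–M: 1; J–N: 1; G–M: 1; G–H: 1; G–L: 1; G–N: 1; M–H: 1; M–L: 1; M–N: 1; H–N: 1 … (+1 more pairs).
All other pairs contribute 0.
Summing the contributions gives betweenness(K) = 15.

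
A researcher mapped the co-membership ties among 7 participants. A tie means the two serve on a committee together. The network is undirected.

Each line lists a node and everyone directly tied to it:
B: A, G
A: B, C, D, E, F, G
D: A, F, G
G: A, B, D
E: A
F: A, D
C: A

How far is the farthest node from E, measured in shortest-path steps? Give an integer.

Distances from E: A:1, B:2, C:2, D:2, F:2, G:2.
The largest is 2 (to B, C, D, F, and G), so the eccentricity of E is 2.

2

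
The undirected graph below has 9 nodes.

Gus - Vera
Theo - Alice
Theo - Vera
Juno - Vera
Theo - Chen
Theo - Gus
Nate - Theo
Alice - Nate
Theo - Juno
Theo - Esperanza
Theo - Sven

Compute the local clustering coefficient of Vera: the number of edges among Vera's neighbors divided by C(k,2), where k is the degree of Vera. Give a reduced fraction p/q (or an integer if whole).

2/3

Vera's neighbors: Gus, Juno, and Theo (k = 3).
Possible neighbor pairs: C(3,2) = 3. Edges among them: Gus–Theo, Juno–Theo → e = 2.
Clustering(Vera) = 2/3.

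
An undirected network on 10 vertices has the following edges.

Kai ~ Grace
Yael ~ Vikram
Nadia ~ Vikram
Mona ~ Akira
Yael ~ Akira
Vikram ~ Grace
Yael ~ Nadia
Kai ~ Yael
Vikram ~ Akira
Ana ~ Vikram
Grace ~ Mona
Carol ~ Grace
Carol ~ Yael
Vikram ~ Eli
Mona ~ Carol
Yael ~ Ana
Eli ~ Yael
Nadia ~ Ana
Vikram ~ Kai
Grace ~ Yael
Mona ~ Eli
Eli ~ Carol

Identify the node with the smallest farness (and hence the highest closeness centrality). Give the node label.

Yael

Farness (sum of distances to all others) for each node — Akira:15, Ana:16, Carol:14, Eli:14, Grace:13, Kai:15, Mona:16, Nadia:16, Vikram:11, Yael:10.
The smallest farness is 10, for Yael, so Yael has the highest closeness.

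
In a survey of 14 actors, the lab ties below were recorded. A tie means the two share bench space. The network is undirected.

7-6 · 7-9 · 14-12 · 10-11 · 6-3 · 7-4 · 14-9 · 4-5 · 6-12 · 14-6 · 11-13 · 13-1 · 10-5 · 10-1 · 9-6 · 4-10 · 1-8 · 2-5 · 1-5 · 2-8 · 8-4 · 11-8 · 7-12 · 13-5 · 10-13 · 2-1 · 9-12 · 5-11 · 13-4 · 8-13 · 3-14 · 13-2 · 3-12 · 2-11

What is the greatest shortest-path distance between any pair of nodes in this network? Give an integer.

Eccentricity of each node (its greatest distance to any other): 1:5, 2:5, 3:5, 4:3, 5:4, 6:4, 7:3, 8:4, 9:4, 10:4, 11:5, 12:4, 13:4, 14:5.
The maximum eccentricity is 5, realized for instance by the pair 2–3 via 2 – 5 – 4 – 7 – 6 – 3. So the diameter is 5.

5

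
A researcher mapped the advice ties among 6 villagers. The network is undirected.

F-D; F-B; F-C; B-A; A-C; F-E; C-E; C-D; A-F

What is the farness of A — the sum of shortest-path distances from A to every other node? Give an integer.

Distances from A: B:1, C:1, D:2, E:2, F:1.
Sum = 1 + 1 + 2 + 2 + 1 = 7.

7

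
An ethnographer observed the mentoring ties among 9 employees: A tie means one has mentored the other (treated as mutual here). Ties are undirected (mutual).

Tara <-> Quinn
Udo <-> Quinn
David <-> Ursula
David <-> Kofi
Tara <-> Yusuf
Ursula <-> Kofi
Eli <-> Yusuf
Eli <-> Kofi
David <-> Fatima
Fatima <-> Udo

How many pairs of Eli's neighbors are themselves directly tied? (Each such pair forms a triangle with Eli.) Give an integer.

0

Eli's neighbors are Kofi and Yusuf, but none of them are tied to each other, so no triangle contains Eli.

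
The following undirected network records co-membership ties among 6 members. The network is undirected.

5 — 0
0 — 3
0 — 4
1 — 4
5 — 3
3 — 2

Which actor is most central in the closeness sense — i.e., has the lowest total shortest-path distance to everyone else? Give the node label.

Farness (sum of distances to all others) for each node — 0:7, 1:13, 2:12, 3:8, 4:9, 5:9.
The smallest farness is 7, for 0, so 0 has the highest closeness.

0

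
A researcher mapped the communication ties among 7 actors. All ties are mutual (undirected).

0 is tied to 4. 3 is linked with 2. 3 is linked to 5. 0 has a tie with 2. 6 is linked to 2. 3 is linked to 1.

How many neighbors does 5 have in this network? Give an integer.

1

5 is directly tied to 3. That is 1 neighbor, so the degree of 5 is 1.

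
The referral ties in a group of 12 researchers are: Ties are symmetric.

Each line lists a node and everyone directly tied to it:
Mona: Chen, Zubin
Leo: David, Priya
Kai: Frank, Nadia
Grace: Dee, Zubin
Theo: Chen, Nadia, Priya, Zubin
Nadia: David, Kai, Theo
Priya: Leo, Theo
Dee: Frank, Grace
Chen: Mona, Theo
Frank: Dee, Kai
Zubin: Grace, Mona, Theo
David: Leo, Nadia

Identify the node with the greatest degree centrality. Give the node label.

Degrees — Chen:2, David:2, Dee:2, Frank:2, Grace:2, Kai:2, Leo:2, Mona:2, Nadia:3, Priya:2, Theo:4, Zubin:3.
The maximum is 4, attained only by Theo.

Theo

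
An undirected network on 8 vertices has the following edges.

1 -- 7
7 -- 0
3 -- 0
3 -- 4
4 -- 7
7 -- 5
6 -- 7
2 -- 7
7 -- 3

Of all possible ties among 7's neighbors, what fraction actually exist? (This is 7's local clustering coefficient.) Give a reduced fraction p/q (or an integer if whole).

2/21

7's neighbors: 0, 1, 2, 3, 4, 5, and 6 (k = 7).
Possible neighbor pairs: C(7,2) = 21. Edges among them: 0–3, 3–4 → e = 2.
Clustering(7) = 2/21.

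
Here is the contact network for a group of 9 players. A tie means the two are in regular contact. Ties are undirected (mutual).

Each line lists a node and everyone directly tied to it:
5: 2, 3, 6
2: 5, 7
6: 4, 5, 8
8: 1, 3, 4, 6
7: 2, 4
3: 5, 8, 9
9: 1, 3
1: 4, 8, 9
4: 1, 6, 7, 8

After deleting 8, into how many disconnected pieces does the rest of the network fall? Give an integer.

8's neighbors (1, 3, 4, and 6) remain reachable from one another through other ties, so the rest of the network stays in one piece.

1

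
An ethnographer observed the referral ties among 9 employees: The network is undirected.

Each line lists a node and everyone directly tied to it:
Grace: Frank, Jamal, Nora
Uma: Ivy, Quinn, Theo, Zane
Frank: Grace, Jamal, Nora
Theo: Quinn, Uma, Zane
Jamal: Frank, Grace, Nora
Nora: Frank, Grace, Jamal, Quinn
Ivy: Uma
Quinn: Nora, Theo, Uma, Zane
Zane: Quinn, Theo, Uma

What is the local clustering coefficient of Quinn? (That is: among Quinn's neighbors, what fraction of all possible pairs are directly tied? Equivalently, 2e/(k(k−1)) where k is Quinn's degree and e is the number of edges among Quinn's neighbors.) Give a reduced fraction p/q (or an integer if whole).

Quinn's neighbors: Nora, Theo, Uma, and Zane (k = 4).
Possible neighbor pairs: C(4,2) = 6. Edges among them: Theo–Uma, Theo–Zane, Uma–Zane → e = 3.
Clustering(Quinn) = 3/6 = 1/2.

1/2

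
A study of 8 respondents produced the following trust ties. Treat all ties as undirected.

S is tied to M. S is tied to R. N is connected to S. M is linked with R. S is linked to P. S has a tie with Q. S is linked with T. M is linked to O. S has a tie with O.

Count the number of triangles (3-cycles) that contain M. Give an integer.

2

M's neighbors: O, R, and S.
Neighbor pairs that are themselves tied: M–O–S; M–R–S. Each forms one triangle with M, for 2 in total.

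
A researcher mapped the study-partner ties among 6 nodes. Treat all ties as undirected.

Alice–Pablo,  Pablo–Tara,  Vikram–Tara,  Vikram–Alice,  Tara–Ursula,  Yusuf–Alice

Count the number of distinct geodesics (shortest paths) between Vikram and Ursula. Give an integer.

The shortest distance is 2, and the only length-2 path is Vikram–Tara–Ursula. So there is exactly 1 shortest path.

1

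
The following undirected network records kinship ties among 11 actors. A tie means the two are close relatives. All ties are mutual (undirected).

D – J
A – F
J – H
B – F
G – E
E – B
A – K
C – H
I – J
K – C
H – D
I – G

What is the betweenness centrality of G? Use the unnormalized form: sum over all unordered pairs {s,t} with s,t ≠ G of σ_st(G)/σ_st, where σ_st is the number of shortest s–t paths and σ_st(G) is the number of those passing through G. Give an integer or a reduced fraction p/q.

Pairs whose geodesics pass through G — C–E: 1/2; A–I: 1/2; F–I: 1; F–J: 1/2; B–I: 1; B–J: 1; B–D: 1; B–H: 1/2; E–I: 1; E–J: 1; E–D: 1; E–H: 1.
All other pairs contribute 0.
Summing the contributions gives betweenness(G) = 10.

10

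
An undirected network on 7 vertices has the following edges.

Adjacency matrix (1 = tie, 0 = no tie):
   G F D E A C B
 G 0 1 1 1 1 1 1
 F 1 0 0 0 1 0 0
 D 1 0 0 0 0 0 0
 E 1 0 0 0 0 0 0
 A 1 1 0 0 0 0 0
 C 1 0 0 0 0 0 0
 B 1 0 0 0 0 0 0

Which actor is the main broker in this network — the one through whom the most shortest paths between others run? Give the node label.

Unnormalized betweenness of each node: A:0, B:0, C:0, D:0, E:0, F:0, G:14.
G has the largest value, 14, making it the main broker — the node through which the most shortest paths run.

G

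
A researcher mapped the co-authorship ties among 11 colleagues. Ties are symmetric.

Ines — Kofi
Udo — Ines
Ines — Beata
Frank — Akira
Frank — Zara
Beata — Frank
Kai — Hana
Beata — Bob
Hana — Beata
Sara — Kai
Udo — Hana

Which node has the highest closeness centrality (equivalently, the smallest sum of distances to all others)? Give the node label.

Farness (sum of distances to all others) for each node — Akira:31, Beata:17, Bob:26, Frank:22, Hana:20, Ines:22, Kai:27, Kofi:31, Sara:36, Udo:25, Zara:31.
The smallest farness is 17, for Beata, so Beata has the highest closeness.

Beata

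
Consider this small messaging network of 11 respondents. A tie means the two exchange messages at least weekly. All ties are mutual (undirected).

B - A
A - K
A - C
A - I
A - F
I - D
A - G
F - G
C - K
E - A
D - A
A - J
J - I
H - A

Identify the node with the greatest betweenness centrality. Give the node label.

Unnormalized betweenness of each node: A:81/2, B:0, C:0, D:0, E:0, F:0, G:0, H:0, I:1/2, J:0, K:0.
A has the largest value, 81/2, making it the main broker — the node through which the most shortest paths run.

A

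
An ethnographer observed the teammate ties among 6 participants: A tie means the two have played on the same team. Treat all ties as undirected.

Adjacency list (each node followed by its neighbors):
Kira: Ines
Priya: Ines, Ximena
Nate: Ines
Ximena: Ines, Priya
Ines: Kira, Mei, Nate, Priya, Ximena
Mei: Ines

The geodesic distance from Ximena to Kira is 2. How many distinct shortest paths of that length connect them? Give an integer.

The shortest distance is 2, and the only length-2 path is Ximena–Ines–Kira. So there is exactly 1 shortest path.

1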